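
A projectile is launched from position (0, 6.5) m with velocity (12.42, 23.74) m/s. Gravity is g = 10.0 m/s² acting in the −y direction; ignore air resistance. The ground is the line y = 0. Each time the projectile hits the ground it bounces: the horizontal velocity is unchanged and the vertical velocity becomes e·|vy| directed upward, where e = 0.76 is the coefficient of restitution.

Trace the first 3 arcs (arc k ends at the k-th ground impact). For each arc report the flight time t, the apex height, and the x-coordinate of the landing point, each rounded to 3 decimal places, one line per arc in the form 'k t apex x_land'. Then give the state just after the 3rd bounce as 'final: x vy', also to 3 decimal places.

1 5.008 34.679 62.194
2 4.003 20.031 111.913
3 3.042 11.570 149.699
final: 149.699 11.561

Arc 1: start y=6.500, vy=23.740 → t=5.008, apex=34.679, x_land=62.194, impact vy=-26.336
  bounce: vy ← 0.76·26.336 = 20.015
Arc 2: start y=0.000, vy=20.015 → t=4.003, apex=20.031, x_land=111.913, impact vy=-20.015
  bounce: vy ← 0.76·20.015 = 15.212
Arc 3: start y=0.000, vy=15.212 → t=3.042, apex=11.570, x_land=149.699, impact vy=-15.212
  bounce: vy ← 0.76·15.212 = 11.561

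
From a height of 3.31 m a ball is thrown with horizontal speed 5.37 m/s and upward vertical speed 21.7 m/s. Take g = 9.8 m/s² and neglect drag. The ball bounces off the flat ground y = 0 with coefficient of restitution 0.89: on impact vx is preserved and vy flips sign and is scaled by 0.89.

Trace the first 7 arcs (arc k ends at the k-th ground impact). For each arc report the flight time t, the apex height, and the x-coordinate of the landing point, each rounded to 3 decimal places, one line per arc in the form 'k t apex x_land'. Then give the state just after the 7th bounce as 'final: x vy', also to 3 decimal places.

Arc 1: start y=3.310, vy=21.700 → t=4.576, apex=27.335, x_land=24.574, impact vy=-23.147
  bounce: vy ← 0.89·23.147 = 20.600
Arc 2: start y=0.000, vy=20.600 → t=4.204, apex=21.652, x_land=47.151, impact vy=-20.600
  bounce: vy ← 0.89·20.600 = 18.334
Arc 3: start y=0.000, vy=18.334 → t=3.742, apex=17.151, x_land=67.244, impact vy=-18.334
  bounce: vy ← 0.89·18.334 = 16.318
Arc 4: start y=0.000, vy=16.318 → t=3.330, apex=13.585, x_land=85.126, impact vy=-16.318
  bounce: vy ← 0.89·16.318 = 14.523
Arc 5: start y=0.000, vy=14.523 → t=2.964, apex=10.761, x_land=101.042, impact vy=-14.523
  bounce: vy ← 0.89·14.523 = 12.925
Arc 6: start y=0.000, vy=12.925 → t=2.638, apex=8.524, x_land=115.207, impact vy=-12.925
  bounce: vy ← 0.89·12.925 = 11.503
Arc 7: start y=0.000, vy=11.503 → t=2.348, apex=6.751, x_land=127.814, impact vy=-11.503
  bounce: vy ← 0.89·11.503 = 10.238

1 4.576 27.335 24.574
2 4.204 21.652 47.151
3 3.742 17.151 67.244
4 3.330 13.585 85.126
5 2.964 10.761 101.042
6 2.638 8.524 115.207
7 2.348 6.751 127.814
final: 127.814 10.238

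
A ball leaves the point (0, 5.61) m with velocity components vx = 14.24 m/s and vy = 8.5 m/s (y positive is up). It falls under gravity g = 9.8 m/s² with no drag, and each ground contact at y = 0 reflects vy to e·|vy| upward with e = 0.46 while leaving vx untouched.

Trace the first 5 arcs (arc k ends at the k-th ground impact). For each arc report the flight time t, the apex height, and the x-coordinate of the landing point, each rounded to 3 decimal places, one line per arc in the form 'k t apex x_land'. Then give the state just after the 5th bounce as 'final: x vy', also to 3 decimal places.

Arc 1: start y=5.610, vy=8.500 → t=2.245, apex=9.296, x_land=31.965, impact vy=-13.498
  bounce: vy ← 0.46·13.498 = 6.209
Arc 2: start y=0.000, vy=6.209 → t=1.267, apex=1.967, x_land=50.010, impact vy=-6.209
  bounce: vy ← 0.46·6.209 = 2.856
Arc 3: start y=0.000, vy=2.856 → t=0.583, apex=0.416, x_land=58.310, impact vy=-2.856
  bounce: vy ← 0.46·2.856 = 1.314
Arc 4: start y=0.000, vy=1.314 → t=0.268, apex=0.088, x_land=62.129, impact vy=-1.314
  bounce: vy ← 0.46·1.314 = 0.604
Arc 5: start y=0.000, vy=0.604 → t=0.123, apex=0.019, x_land=63.885, impact vy=-0.604
  bounce: vy ← 0.46·0.604 = 0.278

1 2.245 9.296 31.965
2 1.267 1.967 50.010
3 0.583 0.416 58.310
4 0.268 0.088 62.129
5 0.123 0.019 63.885
final: 63.885 0.278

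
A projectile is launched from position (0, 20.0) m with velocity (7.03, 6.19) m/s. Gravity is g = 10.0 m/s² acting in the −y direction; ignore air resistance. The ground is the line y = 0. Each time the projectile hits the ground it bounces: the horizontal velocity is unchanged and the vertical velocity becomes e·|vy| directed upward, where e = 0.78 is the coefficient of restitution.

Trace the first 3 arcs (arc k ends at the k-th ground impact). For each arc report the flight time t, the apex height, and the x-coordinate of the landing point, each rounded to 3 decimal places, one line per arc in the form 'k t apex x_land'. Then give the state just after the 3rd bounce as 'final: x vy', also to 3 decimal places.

1 2.713 21.916 19.070
2 3.266 13.334 42.030
3 2.547 8.112 59.939
final: 59.939 9.935

Arc 1: start y=20.000, vy=6.190 → t=2.713, apex=21.916, x_land=19.070, impact vy=-20.936
  bounce: vy ← 0.78·20.936 = 16.330
Arc 2: start y=0.000, vy=16.330 → t=3.266, apex=13.334, x_land=42.030, impact vy=-16.330
  bounce: vy ← 0.78·16.330 = 12.737
Arc 3: start y=0.000, vy=12.737 → t=2.547, apex=8.112, x_land=59.939, impact vy=-12.737
  bounce: vy ← 0.78·12.737 = 9.935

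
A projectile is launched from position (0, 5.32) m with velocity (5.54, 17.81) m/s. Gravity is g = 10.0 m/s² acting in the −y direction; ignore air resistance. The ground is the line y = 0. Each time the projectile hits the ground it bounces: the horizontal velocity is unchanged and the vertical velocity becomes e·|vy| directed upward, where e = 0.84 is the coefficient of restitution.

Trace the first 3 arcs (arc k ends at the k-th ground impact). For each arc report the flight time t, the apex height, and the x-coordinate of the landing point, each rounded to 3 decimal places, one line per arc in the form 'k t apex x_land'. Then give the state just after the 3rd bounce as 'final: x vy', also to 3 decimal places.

Arc 1: start y=5.320, vy=17.810 → t=3.839, apex=21.180, x_land=21.269, impact vy=-20.581
  bounce: vy ← 0.84·20.581 = 17.288
Arc 2: start y=0.000, vy=17.288 → t=3.458, apex=14.944, x_land=40.424, impact vy=-17.288
  bounce: vy ← 0.84·17.288 = 14.522
Arc 3: start y=0.000, vy=14.522 → t=2.904, apex=10.545, x_land=56.515, impact vy=-14.522
  bounce: vy ← 0.84·14.522 = 12.199

1 3.839 21.180 21.269
2 3.458 14.944 40.424
3 2.904 10.545 56.515
final: 56.515 12.199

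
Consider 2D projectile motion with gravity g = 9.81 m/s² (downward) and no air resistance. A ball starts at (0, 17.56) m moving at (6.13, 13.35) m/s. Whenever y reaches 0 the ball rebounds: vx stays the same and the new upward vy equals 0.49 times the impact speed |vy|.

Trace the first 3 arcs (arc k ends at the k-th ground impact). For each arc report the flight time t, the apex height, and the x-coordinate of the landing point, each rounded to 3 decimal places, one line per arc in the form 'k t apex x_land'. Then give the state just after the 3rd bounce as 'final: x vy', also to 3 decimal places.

Arc 1: start y=17.560, vy=13.350 → t=3.692, apex=26.644, x_land=22.629, impact vy=-22.864
  bounce: vy ← 0.49·22.864 = 11.203
Arc 2: start y=0.000, vy=11.203 → t=2.284, apex=6.397, x_land=36.630, impact vy=-11.203
  bounce: vy ← 0.49·11.203 = 5.490
Arc 3: start y=0.000, vy=5.490 → t=1.119, apex=1.536, x_land=43.491, impact vy=-5.490
  bounce: vy ← 0.49·5.490 = 2.690

1 3.692 26.644 22.629
2 2.284 6.397 36.630
3 1.119 1.536 43.491
final: 43.491 2.690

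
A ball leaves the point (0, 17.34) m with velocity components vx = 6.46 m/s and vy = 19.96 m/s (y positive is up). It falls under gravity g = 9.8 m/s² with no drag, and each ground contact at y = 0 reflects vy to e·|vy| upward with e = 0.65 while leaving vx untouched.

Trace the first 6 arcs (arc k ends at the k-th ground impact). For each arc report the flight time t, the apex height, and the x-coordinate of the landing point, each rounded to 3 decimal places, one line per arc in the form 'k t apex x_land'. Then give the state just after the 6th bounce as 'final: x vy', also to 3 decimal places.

Arc 1: start y=17.340, vy=19.960 → t=4.809, apex=37.667, x_land=31.068, impact vy=-27.171
  bounce: vy ← 0.65·27.171 = 17.661
Arc 2: start y=0.000, vy=17.661 → t=3.604, apex=15.914, x_land=54.352, impact vy=-17.661
  bounce: vy ← 0.65·17.661 = 11.480
Arc 3: start y=0.000, vy=11.480 → t=2.343, apex=6.724, x_land=69.486, impact vy=-11.480
  bounce: vy ← 0.65·11.480 = 7.462
Arc 4: start y=0.000, vy=7.462 → t=1.523, apex=2.841, x_land=79.324, impact vy=-7.462
  bounce: vy ← 0.65·7.462 = 4.850
Arc 5: start y=0.000, vy=4.850 → t=0.990, apex=1.200, x_land=85.718, impact vy=-4.850
  bounce: vy ← 0.65·4.850 = 3.153
Arc 6: start y=0.000, vy=3.153 → t=0.643, apex=0.507, x_land=89.875, impact vy=-3.153
  bounce: vy ← 0.65·3.153 = 2.049

1 4.809 37.667 31.068
2 3.604 15.914 54.352
3 2.343 6.724 69.486
4 1.523 2.841 79.324
5 0.990 1.200 85.718
6 0.643 0.507 89.875
final: 89.875 2.049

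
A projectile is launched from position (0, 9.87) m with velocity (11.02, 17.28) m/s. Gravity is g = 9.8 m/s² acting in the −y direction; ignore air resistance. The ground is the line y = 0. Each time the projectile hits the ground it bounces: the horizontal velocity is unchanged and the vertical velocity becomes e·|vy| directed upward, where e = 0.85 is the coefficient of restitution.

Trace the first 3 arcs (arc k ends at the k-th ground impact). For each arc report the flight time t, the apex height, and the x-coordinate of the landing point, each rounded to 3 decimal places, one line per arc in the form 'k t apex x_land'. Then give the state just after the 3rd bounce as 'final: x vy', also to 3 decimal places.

Arc 1: start y=9.870, vy=17.280 → t=4.027, apex=25.105, x_land=44.375, impact vy=-22.182
  bounce: vy ← 0.85·22.182 = 18.855
Arc 2: start y=0.000, vy=18.855 → t=3.848, apex=18.138, x_land=86.779, impact vy=-18.855
  bounce: vy ← 0.85·18.855 = 16.027
Arc 3: start y=0.000, vy=16.027 → t=3.271, apex=13.105, x_land=122.823, impact vy=-16.027
  bounce: vy ← 0.85·16.027 = 13.623

1 4.027 25.105 44.375
2 3.848 18.138 86.779
3 3.271 13.105 122.823
final: 122.823 13.623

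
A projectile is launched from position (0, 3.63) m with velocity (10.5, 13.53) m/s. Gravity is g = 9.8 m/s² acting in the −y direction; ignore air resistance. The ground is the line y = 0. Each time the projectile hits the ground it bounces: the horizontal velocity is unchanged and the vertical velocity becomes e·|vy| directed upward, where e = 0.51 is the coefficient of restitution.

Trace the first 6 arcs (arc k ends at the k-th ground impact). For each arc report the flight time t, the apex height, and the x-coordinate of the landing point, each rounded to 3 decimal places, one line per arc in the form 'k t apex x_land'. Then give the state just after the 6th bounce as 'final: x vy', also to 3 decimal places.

Arc 1: start y=3.630, vy=13.530 → t=3.008, apex=12.970, x_land=31.579, impact vy=-15.944
  bounce: vy ← 0.51·15.944 = 8.131
Arc 2: start y=0.000, vy=8.131 → t=1.659, apex=3.373, x_land=49.004, impact vy=-8.131
  bounce: vy ← 0.51·8.131 = 4.147
Arc 3: start y=0.000, vy=4.147 → t=0.846, apex=0.877, x_land=57.890, impact vy=-4.147
  bounce: vy ← 0.51·4.147 = 2.115
Arc 4: start y=0.000, vy=2.115 → t=0.432, apex=0.228, x_land=62.422, impact vy=-2.115
  bounce: vy ← 0.51·2.115 = 1.079
Arc 5: start y=0.000, vy=1.079 → t=0.220, apex=0.059, x_land=64.734, impact vy=-1.079
  bounce: vy ← 0.51·1.079 = 0.550
Arc 6: start y=0.000, vy=0.550 → t=0.112, apex=0.015, x_land=65.912, impact vy=-0.550
  bounce: vy ← 0.51·0.550 = 0.281

1 3.008 12.970 31.579
2 1.659 3.373 49.004
3 0.846 0.877 57.890
4 0.432 0.228 62.422
5 0.220 0.059 64.734
6 0.112 0.015 65.912
final: 65.912 0.281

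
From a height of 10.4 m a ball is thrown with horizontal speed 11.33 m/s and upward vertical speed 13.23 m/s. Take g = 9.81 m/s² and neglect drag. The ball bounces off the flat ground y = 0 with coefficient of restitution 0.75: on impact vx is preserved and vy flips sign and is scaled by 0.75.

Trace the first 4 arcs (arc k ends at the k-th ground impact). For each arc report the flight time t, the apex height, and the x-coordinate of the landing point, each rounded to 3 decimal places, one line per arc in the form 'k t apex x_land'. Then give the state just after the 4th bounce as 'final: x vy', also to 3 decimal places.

Arc 1: start y=10.400, vy=13.230 → t=3.333, apex=19.321, x_land=37.767, impact vy=-19.470
  bounce: vy ← 0.75·19.470 = 14.603
Arc 2: start y=0.000, vy=14.603 → t=2.977, apex=10.868, x_land=71.497, impact vy=-14.603
  bounce: vy ← 0.75·14.603 = 10.952
Arc 3: start y=0.000, vy=10.952 → t=2.233, apex=6.113, x_land=96.794, impact vy=-10.952
  bounce: vy ← 0.75·10.952 = 8.214
Arc 4: start y=0.000, vy=8.214 → t=1.675, apex=3.439, x_land=115.768, impact vy=-8.214
  bounce: vy ← 0.75·8.214 = 6.160

1 3.333 19.321 37.767
2 2.977 10.868 71.497
3 2.233 6.113 96.794
4 1.675 3.439 115.768
final: 115.768 6.160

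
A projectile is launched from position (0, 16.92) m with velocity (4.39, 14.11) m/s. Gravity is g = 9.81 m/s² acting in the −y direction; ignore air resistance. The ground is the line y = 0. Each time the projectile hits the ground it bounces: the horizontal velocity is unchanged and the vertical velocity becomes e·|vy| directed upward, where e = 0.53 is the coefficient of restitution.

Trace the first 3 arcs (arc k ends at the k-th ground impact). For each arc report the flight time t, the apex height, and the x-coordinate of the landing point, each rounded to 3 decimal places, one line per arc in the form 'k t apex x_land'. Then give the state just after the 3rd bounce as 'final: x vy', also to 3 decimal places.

Arc 1: start y=16.920, vy=14.110 → t=3.787, apex=27.067, x_land=16.627, impact vy=-23.045
  bounce: vy ← 0.53·23.045 = 12.214
Arc 2: start y=0.000, vy=12.214 → t=2.490, apex=7.603, x_land=27.558, impact vy=-12.214
  bounce: vy ← 0.53·12.214 = 6.473
Arc 3: start y=0.000, vy=6.473 → t=1.320, apex=2.136, x_land=33.352, impact vy=-6.473
  bounce: vy ← 0.53·6.473 = 3.431

1 3.787 27.067 16.627
2 2.490 7.603 27.558
3 1.320 2.136 33.352
final: 33.352 3.431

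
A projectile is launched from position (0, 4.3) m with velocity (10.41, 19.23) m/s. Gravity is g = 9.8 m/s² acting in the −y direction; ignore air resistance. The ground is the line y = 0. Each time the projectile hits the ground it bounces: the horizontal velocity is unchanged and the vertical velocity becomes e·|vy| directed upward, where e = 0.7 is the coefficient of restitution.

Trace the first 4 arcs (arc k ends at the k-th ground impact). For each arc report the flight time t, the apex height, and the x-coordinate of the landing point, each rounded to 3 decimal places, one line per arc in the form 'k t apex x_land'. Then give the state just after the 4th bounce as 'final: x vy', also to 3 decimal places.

Arc 1: start y=4.300, vy=19.230 → t=4.137, apex=23.167, x_land=43.062, impact vy=-21.309
  bounce: vy ← 0.7·21.309 = 14.916
Arc 2: start y=0.000, vy=14.916 → t=3.044, apex=11.352, x_land=74.752, impact vy=-14.916
  bounce: vy ← 0.7·14.916 = 10.441
Arc 3: start y=0.000, vy=10.441 → t=2.131, apex=5.562, x_land=96.934, impact vy=-10.441
  bounce: vy ← 0.7·10.441 = 7.309
Arc 4: start y=0.000, vy=7.309 → t=1.492, apex=2.726, x_land=112.462, impact vy=-7.309
  bounce: vy ← 0.7·7.309 = 5.116

1 4.137 23.167 43.062
2 3.044 11.352 74.752
3 2.131 5.562 96.934
4 1.492 2.726 112.462
final: 112.462 5.116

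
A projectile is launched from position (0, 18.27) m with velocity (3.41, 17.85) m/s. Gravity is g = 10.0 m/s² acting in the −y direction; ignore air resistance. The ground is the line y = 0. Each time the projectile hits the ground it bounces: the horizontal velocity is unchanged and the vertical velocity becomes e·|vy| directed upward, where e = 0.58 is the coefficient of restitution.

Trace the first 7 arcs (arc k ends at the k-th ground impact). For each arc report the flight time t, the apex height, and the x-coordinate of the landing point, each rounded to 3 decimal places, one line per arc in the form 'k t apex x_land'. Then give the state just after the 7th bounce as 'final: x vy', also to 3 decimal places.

Arc 1: start y=18.270, vy=17.850 → t=4.400, apex=34.201, x_land=15.005, impact vy=-26.154
  bounce: vy ← 0.58·26.154 = 15.169
Arc 2: start y=0.000, vy=15.169 → t=3.034, apex=11.505, x_land=25.351, impact vy=-15.169
  bounce: vy ← 0.58·15.169 = 8.798
Arc 3: start y=0.000, vy=8.798 → t=1.760, apex=3.870, x_land=31.351, impact vy=-8.798
  bounce: vy ← 0.58·8.798 = 5.103
Arc 4: start y=0.000, vy=5.103 → t=1.021, apex=1.302, x_land=34.831, impact vy=-5.103
  bounce: vy ← 0.58·5.103 = 2.960
Arc 5: start y=0.000, vy=2.960 → t=0.592, apex=0.438, x_land=36.850, impact vy=-2.960
  bounce: vy ← 0.58·2.960 = 1.717
Arc 6: start y=0.000, vy=1.717 → t=0.343, apex=0.147, x_land=38.020, impact vy=-1.717
  bounce: vy ← 0.58·1.717 = 0.996
Arc 7: start y=0.000, vy=0.996 → t=0.199, apex=0.050, x_land=38.700, impact vy=-0.996
  bounce: vy ← 0.58·0.996 = 0.577

1 4.400 34.201 15.005
2 3.034 11.505 25.351
3 1.760 3.870 31.351
4 1.021 1.302 34.831
5 0.592 0.438 36.850
6 0.343 0.147 38.020
7 0.199 0.050 38.700
final: 38.700 0.577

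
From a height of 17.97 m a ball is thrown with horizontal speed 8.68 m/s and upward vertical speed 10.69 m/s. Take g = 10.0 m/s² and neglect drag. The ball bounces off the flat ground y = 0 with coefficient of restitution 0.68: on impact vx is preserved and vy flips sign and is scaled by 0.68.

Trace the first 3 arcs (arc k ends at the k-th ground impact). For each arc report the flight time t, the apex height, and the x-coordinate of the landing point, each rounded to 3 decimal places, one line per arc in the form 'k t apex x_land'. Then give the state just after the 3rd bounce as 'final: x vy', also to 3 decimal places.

1 3.245 23.684 28.170
2 2.960 10.951 53.862
3 2.013 5.064 71.333
final: 71.333 6.843

Arc 1: start y=17.970, vy=10.690 → t=3.245, apex=23.684, x_land=28.170, impact vy=-21.764
  bounce: vy ← 0.68·21.764 = 14.800
Arc 2: start y=0.000, vy=14.800 → t=2.960, apex=10.951, x_land=53.862, impact vy=-14.800
  bounce: vy ← 0.68·14.800 = 10.064
Arc 3: start y=0.000, vy=10.064 → t=2.013, apex=5.064, x_land=71.333, impact vy=-10.064
  bounce: vy ← 0.68·10.064 = 6.843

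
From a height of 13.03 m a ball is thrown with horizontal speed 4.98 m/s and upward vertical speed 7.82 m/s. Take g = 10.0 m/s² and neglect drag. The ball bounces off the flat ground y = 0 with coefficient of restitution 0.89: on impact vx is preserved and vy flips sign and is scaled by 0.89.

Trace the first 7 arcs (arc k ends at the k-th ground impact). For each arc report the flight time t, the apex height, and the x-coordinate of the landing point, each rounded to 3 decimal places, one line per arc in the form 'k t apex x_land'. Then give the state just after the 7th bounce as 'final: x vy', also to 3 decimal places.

Arc 1: start y=13.030, vy=7.820 → t=2.576, apex=16.088, x_land=12.827, impact vy=-17.937
  bounce: vy ← 0.89·17.937 = 15.964
Arc 2: start y=0.000, vy=15.964 → t=3.193, apex=12.743, x_land=28.728, impact vy=-15.964
  bounce: vy ← 0.89·15.964 = 14.208
Arc 3: start y=0.000, vy=14.208 → t=2.842, apex=10.094, x_land=42.879, impact vy=-14.208
  bounce: vy ← 0.89·14.208 = 12.645
Arc 4: start y=0.000, vy=12.645 → t=2.529, apex=7.995, x_land=55.474, impact vy=-12.645
  bounce: vy ← 0.89·12.645 = 11.254
Arc 5: start y=0.000, vy=11.254 → t=2.251, apex=6.333, x_land=66.683, impact vy=-11.254
  bounce: vy ← 0.89·11.254 = 10.016
Arc 6: start y=0.000, vy=10.016 → t=2.003, apex=5.016, x_land=76.660, impact vy=-10.016
  bounce: vy ← 0.89·10.016 = 8.915
Arc 7: start y=0.000, vy=8.915 → t=1.783, apex=3.973, x_land=85.538, impact vy=-8.915
  bounce: vy ← 0.89·8.915 = 7.934

1 2.576 16.088 12.827
2 3.193 12.743 28.728
3 2.842 10.094 42.879
4 2.529 7.995 55.474
5 2.251 6.333 66.683
6 2.003 5.016 76.660
7 1.783 3.973 85.538
final: 85.538 7.934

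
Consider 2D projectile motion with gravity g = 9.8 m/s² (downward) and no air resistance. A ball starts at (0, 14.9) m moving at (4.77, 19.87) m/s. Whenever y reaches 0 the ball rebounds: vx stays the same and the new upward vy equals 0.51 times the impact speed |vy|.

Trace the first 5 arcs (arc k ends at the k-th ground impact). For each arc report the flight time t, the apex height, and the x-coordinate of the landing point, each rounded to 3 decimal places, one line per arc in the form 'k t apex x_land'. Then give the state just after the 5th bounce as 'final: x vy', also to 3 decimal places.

1 4.702 35.044 22.428
2 2.728 9.115 35.439
3 1.391 2.371 42.075
4 0.709 0.617 45.459
5 0.362 0.160 47.185
final: 47.185 0.904

Arc 1: start y=14.900, vy=19.870 → t=4.702, apex=35.044, x_land=22.428, impact vy=-26.208
  bounce: vy ← 0.51·26.208 = 13.366
Arc 2: start y=0.000, vy=13.366 → t=2.728, apex=9.115, x_land=35.439, impact vy=-13.366
  bounce: vy ← 0.51·13.366 = 6.817
Arc 3: start y=0.000, vy=6.817 → t=1.391, apex=2.371, x_land=42.075, impact vy=-6.817
  bounce: vy ← 0.51·6.817 = 3.477
Arc 4: start y=0.000, vy=3.477 → t=0.709, apex=0.617, x_land=45.459, impact vy=-3.477
  bounce: vy ← 0.51·3.477 = 1.773
Arc 5: start y=0.000, vy=1.773 → t=0.362, apex=0.160, x_land=47.185, impact vy=-1.773
  bounce: vy ← 0.51·1.773 = 0.904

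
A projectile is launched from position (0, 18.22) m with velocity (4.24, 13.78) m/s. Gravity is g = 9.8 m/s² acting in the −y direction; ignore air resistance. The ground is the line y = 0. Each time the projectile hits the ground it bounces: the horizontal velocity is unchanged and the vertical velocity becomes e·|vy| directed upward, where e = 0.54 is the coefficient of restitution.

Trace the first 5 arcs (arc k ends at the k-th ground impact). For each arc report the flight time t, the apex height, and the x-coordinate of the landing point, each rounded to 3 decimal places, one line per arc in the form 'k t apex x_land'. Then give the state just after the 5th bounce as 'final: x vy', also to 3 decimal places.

Arc 1: start y=18.220, vy=13.780 → t=3.793, apex=27.908, x_land=16.081, impact vy=-23.388
  bounce: vy ← 0.54·23.388 = 12.630
Arc 2: start y=0.000, vy=12.630 → t=2.577, apex=8.138, x_land=27.009, impact vy=-12.630
  bounce: vy ← 0.54·12.630 = 6.820
Arc 3: start y=0.000, vy=6.820 → t=1.392, apex=2.373, x_land=32.911, impact vy=-6.820
  bounce: vy ← 0.54·6.820 = 3.683
Arc 4: start y=0.000, vy=3.683 → t=0.752, apex=0.692, x_land=36.097, impact vy=-3.683
  bounce: vy ← 0.54·3.683 = 1.989
Arc 5: start y=0.000, vy=1.989 → t=0.406, apex=0.202, x_land=37.818, impact vy=-1.989
  bounce: vy ← 0.54·1.989 = 1.074

1 3.793 27.908 16.081
2 2.577 8.138 27.009
3 1.392 2.373 32.911
4 0.752 0.692 36.097
5 0.406 0.202 37.818
final: 37.818 1.074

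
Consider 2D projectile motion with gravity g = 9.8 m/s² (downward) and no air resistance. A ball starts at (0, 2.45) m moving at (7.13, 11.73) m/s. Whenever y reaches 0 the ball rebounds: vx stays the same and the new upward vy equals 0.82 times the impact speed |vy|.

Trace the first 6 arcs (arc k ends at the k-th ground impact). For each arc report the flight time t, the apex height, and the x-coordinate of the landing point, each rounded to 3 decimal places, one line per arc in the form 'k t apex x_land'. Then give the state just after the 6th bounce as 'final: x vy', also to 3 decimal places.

Arc 1: start y=2.450, vy=11.730 → t=2.587, apex=9.470, x_land=18.446, impact vy=-13.624
  bounce: vy ← 0.82·13.624 = 11.172
Arc 2: start y=0.000, vy=11.172 → t=2.280, apex=6.368, x_land=34.702, impact vy=-11.172
  bounce: vy ← 0.82·11.172 = 9.161
Arc 3: start y=0.000, vy=9.161 → t=1.870, apex=4.282, x_land=48.032, impact vy=-9.161
  bounce: vy ← 0.82·9.161 = 7.512
Arc 4: start y=0.000, vy=7.512 → t=1.533, apex=2.879, x_land=58.963, impact vy=-7.512
  bounce: vy ← 0.82·7.512 = 6.160
Arc 5: start y=0.000, vy=6.160 → t=1.257, apex=1.936, x_land=67.926, impact vy=-6.160
  bounce: vy ← 0.82·6.160 = 5.051
Arc 6: start y=0.000, vy=5.051 → t=1.031, apex=1.302, x_land=75.275, impact vy=-5.051
  bounce: vy ← 0.82·5.051 = 4.142

1 2.587 9.470 18.446
2 2.280 6.368 34.702
3 1.870 4.282 48.032
4 1.533 2.879 58.963
5 1.257 1.936 67.926
6 1.031 1.302 75.275
final: 75.275 4.142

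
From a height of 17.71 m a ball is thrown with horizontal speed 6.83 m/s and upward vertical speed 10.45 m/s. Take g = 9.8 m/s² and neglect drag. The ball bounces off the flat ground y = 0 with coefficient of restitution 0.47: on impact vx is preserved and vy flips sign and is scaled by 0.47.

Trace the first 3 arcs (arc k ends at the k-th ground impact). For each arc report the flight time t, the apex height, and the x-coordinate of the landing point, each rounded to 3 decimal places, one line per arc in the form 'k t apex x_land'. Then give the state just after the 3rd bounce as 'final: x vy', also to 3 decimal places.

Arc 1: start y=17.710, vy=10.450 → t=3.246, apex=23.282, x_land=22.171, impact vy=-21.362
  bounce: vy ← 0.47·21.362 = 10.040
Arc 2: start y=0.000, vy=10.040 → t=2.049, apex=5.143, x_land=36.165, impact vy=-10.040
  bounce: vy ← 0.47·10.040 = 4.719
Arc 3: start y=0.000, vy=4.719 → t=0.963, apex=1.136, x_land=42.743, impact vy=-4.719
  bounce: vy ← 0.47·4.719 = 2.218

1 3.246 23.282 22.171
2 2.049 5.143 36.165
3 0.963 1.136 42.743
final: 42.743 2.218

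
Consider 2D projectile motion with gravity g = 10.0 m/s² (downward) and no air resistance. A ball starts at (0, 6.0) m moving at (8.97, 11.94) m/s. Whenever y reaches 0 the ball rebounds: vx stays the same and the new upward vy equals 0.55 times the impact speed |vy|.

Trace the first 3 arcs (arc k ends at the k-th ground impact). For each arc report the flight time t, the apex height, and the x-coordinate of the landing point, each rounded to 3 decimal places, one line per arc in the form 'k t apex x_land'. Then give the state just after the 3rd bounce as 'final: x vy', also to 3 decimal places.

1 2.814 13.128 25.245
2 1.782 3.971 41.233
3 0.980 1.201 50.027
final: 50.027 2.696

Arc 1: start y=6.000, vy=11.940 → t=2.814, apex=13.128, x_land=25.245, impact vy=-16.204
  bounce: vy ← 0.55·16.204 = 8.912
Arc 2: start y=0.000, vy=8.912 → t=1.782, apex=3.971, x_land=41.233, impact vy=-8.912
  bounce: vy ← 0.55·8.912 = 4.902
Arc 3: start y=0.000, vy=4.902 → t=0.980, apex=1.201, x_land=50.027, impact vy=-4.902
  bounce: vy ← 0.55·4.902 = 2.696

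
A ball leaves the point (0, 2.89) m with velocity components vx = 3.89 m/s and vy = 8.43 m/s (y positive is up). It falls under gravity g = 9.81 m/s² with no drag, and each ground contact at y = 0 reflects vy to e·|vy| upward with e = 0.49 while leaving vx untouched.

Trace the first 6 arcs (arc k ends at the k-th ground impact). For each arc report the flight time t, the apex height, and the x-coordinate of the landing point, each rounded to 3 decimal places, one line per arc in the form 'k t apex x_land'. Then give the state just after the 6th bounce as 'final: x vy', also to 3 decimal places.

Arc 1: start y=2.890, vy=8.430 → t=2.012, apex=6.512, x_land=7.825, impact vy=-11.303
  bounce: vy ← 0.49·11.303 = 5.539
Arc 2: start y=0.000, vy=5.539 → t=1.129, apex=1.564, x_land=12.218, impact vy=-5.539
  bounce: vy ← 0.49·5.539 = 2.714
Arc 3: start y=0.000, vy=2.714 → t=0.553, apex=0.375, x_land=14.370, impact vy=-2.714
  bounce: vy ← 0.49·2.714 = 1.330
Arc 4: start y=0.000, vy=1.330 → t=0.271, apex=0.090, x_land=15.424, impact vy=-1.330
  bounce: vy ← 0.49·1.330 = 0.652
Arc 5: start y=0.000, vy=0.652 → t=0.133, apex=0.022, x_land=15.941, impact vy=-0.652
  bounce: vy ← 0.49·0.652 = 0.319
Arc 6: start y=0.000, vy=0.319 → t=0.065, apex=0.005, x_land=16.194, impact vy=-0.319
  bounce: vy ← 0.49·0.319 = 0.156

1 2.012 6.512 7.825
2 1.129 1.564 12.218
3 0.553 0.375 14.370
4 0.271 0.090 15.424
5 0.133 0.022 15.941
6 0.065 0.005 16.194
final: 16.194 0.156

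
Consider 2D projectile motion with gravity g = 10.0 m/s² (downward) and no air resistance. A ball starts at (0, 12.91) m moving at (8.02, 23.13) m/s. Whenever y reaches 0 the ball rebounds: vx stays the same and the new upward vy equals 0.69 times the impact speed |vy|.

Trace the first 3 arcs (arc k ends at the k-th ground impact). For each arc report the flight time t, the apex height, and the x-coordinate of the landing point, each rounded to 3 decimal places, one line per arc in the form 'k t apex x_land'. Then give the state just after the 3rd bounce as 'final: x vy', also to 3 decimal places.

1 5.129 39.660 41.138
2 3.887 18.882 72.308
3 2.682 8.990 93.816
final: 93.816 9.252

Arc 1: start y=12.910, vy=23.130 → t=5.129, apex=39.660, x_land=41.138, impact vy=-28.164
  bounce: vy ← 0.69·28.164 = 19.433
Arc 2: start y=0.000, vy=19.433 → t=3.887, apex=18.882, x_land=72.308, impact vy=-19.433
  bounce: vy ← 0.69·19.433 = 13.409
Arc 3: start y=0.000, vy=13.409 → t=2.682, apex=8.990, x_land=93.816, impact vy=-13.409
  bounce: vy ← 0.69·13.409 = 9.252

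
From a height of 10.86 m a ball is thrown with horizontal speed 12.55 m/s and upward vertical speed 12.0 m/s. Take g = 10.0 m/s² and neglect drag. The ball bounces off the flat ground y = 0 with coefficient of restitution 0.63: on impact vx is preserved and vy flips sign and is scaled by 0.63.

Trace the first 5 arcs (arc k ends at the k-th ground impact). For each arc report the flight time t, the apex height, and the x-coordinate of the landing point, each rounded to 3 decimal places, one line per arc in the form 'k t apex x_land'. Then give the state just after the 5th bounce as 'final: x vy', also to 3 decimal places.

1 3.101 18.060 38.912
2 2.395 7.168 68.965
3 1.509 2.845 87.898
4 0.950 1.129 99.826
5 0.599 0.448 107.341
final: 107.341 1.886

Arc 1: start y=10.860, vy=12.000 → t=3.101, apex=18.060, x_land=38.912, impact vy=-19.005
  bounce: vy ← 0.63·19.005 = 11.973
Arc 2: start y=0.000, vy=11.973 → t=2.395, apex=7.168, x_land=68.965, impact vy=-11.973
  bounce: vy ← 0.63·11.973 = 7.543
Arc 3: start y=0.000, vy=7.543 → t=1.509, apex=2.845, x_land=87.898, impact vy=-7.543
  bounce: vy ← 0.63·7.543 = 4.752
Arc 4: start y=0.000, vy=4.752 → t=0.950, apex=1.129, x_land=99.826, impact vy=-4.752
  bounce: vy ← 0.63·4.752 = 2.994
Arc 5: start y=0.000, vy=2.994 → t=0.599, apex=0.448, x_land=107.341, impact vy=-2.994
  bounce: vy ← 0.63·2.994 = 1.886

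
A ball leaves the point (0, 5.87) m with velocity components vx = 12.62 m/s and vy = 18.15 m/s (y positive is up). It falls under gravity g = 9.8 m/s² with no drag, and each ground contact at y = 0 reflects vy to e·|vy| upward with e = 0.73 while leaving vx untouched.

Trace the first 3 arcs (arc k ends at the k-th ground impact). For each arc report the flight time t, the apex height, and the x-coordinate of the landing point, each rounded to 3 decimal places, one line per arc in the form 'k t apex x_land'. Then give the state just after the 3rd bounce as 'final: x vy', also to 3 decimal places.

Arc 1: start y=5.870, vy=18.150 → t=4.003, apex=22.677, x_land=50.522, impact vy=-21.083
  bounce: vy ← 0.73·21.083 = 15.390
Arc 2: start y=0.000, vy=15.390 → t=3.141, apex=12.085, x_land=90.160, impact vy=-15.390
  bounce: vy ← 0.73·15.390 = 11.235
Arc 3: start y=0.000, vy=11.235 → t=2.293, apex=6.440, x_land=119.095, impact vy=-11.235
  bounce: vy ← 0.73·11.235 = 8.201

1 4.003 22.677 50.522
2 3.141 12.085 90.160
3 2.293 6.440 119.095
final: 119.095 8.201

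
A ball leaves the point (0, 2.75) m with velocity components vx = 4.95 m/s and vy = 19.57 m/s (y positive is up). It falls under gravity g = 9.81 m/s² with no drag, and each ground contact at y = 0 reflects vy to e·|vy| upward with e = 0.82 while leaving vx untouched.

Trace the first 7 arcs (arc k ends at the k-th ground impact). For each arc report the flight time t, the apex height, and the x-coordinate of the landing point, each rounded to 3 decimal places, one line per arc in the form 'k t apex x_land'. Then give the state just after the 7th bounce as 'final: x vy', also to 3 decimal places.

Arc 1: start y=2.750, vy=19.570 → t=4.126, apex=22.270, x_land=20.422, impact vy=-20.903
  bounce: vy ← 0.82·20.903 = 17.141
Arc 2: start y=0.000, vy=17.141 → t=3.495, apex=14.974, x_land=37.720, impact vy=-17.141
  bounce: vy ← 0.82·17.141 = 14.055
Arc 3: start y=0.000, vy=14.055 → t=2.865, apex=10.069, x_land=51.904, impact vy=-14.055
  bounce: vy ← 0.82·14.055 = 11.525
Arc 4: start y=0.000, vy=11.525 → t=2.350, apex=6.770, x_land=63.535, impact vy=-11.525
  bounce: vy ← 0.82·11.525 = 9.451
Arc 5: start y=0.000, vy=9.451 → t=1.927, apex=4.552, x_land=73.073, impact vy=-9.451
  bounce: vy ← 0.82·9.451 = 7.750
Arc 6: start y=0.000, vy=7.750 → t=1.580, apex=3.061, x_land=80.893, impact vy=-7.750
  bounce: vy ← 0.82·7.750 = 6.355
Arc 7: start y=0.000, vy=6.355 → t=1.296, apex=2.058, x_land=87.306, impact vy=-6.355
  bounce: vy ← 0.82·6.355 = 5.211

1 4.126 22.270 20.422
2 3.495 14.974 37.720
3 2.865 10.069 51.904
4 2.350 6.770 63.535
5 1.927 4.552 73.073
6 1.580 3.061 80.893
7 1.296 2.058 87.306
final: 87.306 5.211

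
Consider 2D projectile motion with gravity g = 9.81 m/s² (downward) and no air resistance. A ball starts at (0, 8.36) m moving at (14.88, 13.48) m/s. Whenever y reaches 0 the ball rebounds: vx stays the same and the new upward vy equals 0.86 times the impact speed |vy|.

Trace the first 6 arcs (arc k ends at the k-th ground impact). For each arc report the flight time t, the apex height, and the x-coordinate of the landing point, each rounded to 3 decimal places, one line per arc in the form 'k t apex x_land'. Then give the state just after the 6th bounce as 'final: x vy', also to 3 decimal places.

Arc 1: start y=8.360, vy=13.480 → t=3.270, apex=17.621, x_land=48.650, impact vy=-18.594
  bounce: vy ← 0.86·18.594 = 15.991
Arc 2: start y=0.000, vy=15.991 → t=3.260, apex=13.033, x_land=97.161, impact vy=-15.991
  bounce: vy ← 0.86·15.991 = 13.752
Arc 3: start y=0.000, vy=13.752 → t=2.804, apex=9.639, x_land=138.879, impact vy=-13.752
  bounce: vy ← 0.86·13.752 = 11.827
Arc 4: start y=0.000, vy=11.827 → t=2.411, apex=7.129, x_land=174.757, impact vy=-11.827
  bounce: vy ← 0.86·11.827 = 10.171
Arc 5: start y=0.000, vy=10.171 → t=2.074, apex=5.273, x_land=205.613, impact vy=-10.171
  bounce: vy ← 0.86·10.171 = 8.747
Arc 6: start y=0.000, vy=8.747 → t=1.783, apex=3.900, x_land=232.148, impact vy=-8.747
  bounce: vy ← 0.86·8.747 = 7.522

1 3.270 17.621 48.650
2 3.260 13.033 97.161
3 2.804 9.639 138.879
4 2.411 7.129 174.757
5 2.074 5.273 205.613
6 1.783 3.900 232.148
final: 232.148 7.522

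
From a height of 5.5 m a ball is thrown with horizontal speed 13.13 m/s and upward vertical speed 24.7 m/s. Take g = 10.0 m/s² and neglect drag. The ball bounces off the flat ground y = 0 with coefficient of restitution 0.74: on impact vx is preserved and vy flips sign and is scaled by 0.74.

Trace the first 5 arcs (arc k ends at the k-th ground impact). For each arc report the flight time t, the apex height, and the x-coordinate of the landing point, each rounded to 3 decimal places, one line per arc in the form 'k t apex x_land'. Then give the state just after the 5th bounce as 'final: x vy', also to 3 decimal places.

1 5.153 36.004 67.665
2 3.972 19.716 119.811
3 2.939 10.797 158.399
4 2.175 5.912 186.954
5 1.609 3.238 208.084
final: 208.084 5.955

Arc 1: start y=5.500, vy=24.700 → t=5.153, apex=36.004, x_land=67.665, impact vy=-26.834
  bounce: vy ← 0.74·26.834 = 19.858
Arc 2: start y=0.000, vy=19.858 → t=3.972, apex=19.716, x_land=119.811, impact vy=-19.858
  bounce: vy ← 0.74·19.858 = 14.695
Arc 3: start y=0.000, vy=14.695 → t=2.939, apex=10.797, x_land=158.399, impact vy=-14.695
  bounce: vy ← 0.74·14.695 = 10.874
Arc 4: start y=0.000, vy=10.874 → t=2.175, apex=5.912, x_land=186.954, impact vy=-10.874
  bounce: vy ← 0.74·10.874 = 8.047
Arc 5: start y=0.000, vy=8.047 → t=1.609, apex=3.238, x_land=208.084, impact vy=-8.047
  bounce: vy ← 0.74·8.047 = 5.955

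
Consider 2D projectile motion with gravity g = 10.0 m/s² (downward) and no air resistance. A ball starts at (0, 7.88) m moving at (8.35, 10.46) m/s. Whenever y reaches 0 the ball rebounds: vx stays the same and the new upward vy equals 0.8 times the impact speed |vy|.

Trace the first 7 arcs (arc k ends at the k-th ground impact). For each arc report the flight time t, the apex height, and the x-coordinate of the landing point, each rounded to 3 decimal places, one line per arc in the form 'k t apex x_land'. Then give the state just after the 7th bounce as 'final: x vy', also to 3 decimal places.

Arc 1: start y=7.880, vy=10.460 → t=2.680, apex=13.351, x_land=22.378, impact vy=-16.340
  bounce: vy ← 0.8·16.340 = 13.072
Arc 2: start y=0.000, vy=13.072 → t=2.614, apex=8.544, x_land=44.209, impact vy=-13.072
  bounce: vy ← 0.8·13.072 = 10.458
Arc 3: start y=0.000, vy=10.458 → t=2.092, apex=5.468, x_land=61.674, impact vy=-10.458
  bounce: vy ← 0.8·10.458 = 8.366
Arc 4: start y=0.000, vy=8.366 → t=1.673, apex=3.500, x_land=75.646, impact vy=-8.366
  bounce: vy ← 0.8·8.366 = 6.693
Arc 5: start y=0.000, vy=6.693 → t=1.339, apex=2.240, x_land=86.823, impact vy=-6.693
  bounce: vy ← 0.8·6.693 = 5.354
Arc 6: start y=0.000, vy=5.354 → t=1.071, apex=1.434, x_land=95.765, impact vy=-5.354
  bounce: vy ← 0.8·5.354 = 4.284
Arc 7: start y=0.000, vy=4.284 → t=0.857, apex=0.917, x_land=102.919, impact vy=-4.284
  bounce: vy ← 0.8·4.284 = 3.427

1 2.680 13.351 22.378
2 2.614 8.544 44.209
3 2.092 5.468 61.674
4 1.673 3.500 75.646
5 1.339 2.240 86.823
6 1.071 1.434 95.765
7 0.857 0.917 102.919
final: 102.919 3.427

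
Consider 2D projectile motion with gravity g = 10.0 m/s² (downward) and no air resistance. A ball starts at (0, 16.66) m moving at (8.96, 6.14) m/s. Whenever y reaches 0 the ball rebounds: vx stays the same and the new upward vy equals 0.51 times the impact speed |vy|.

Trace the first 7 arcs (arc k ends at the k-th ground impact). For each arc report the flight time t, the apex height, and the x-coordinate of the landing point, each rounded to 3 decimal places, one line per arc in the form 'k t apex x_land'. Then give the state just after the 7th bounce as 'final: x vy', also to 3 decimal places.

1 2.540 18.545 22.757
2 1.964 4.824 40.358
3 1.002 1.255 49.335
4 0.511 0.326 53.913
5 0.261 0.085 56.248
6 0.133 0.022 57.438
7 0.068 0.006 58.046
final: 58.046 0.173

Arc 1: start y=16.660, vy=6.140 → t=2.540, apex=18.545, x_land=22.757, impact vy=-19.259
  bounce: vy ← 0.51·19.259 = 9.822
Arc 2: start y=0.000, vy=9.822 → t=1.964, apex=4.824, x_land=40.358, impact vy=-9.822
  bounce: vy ← 0.51·9.822 = 5.009
Arc 3: start y=0.000, vy=5.009 → t=1.002, apex=1.255, x_land=49.335, impact vy=-5.009
  bounce: vy ← 0.51·5.009 = 2.555
Arc 4: start y=0.000, vy=2.555 → t=0.511, apex=0.326, x_land=53.913, impact vy=-2.555
  bounce: vy ← 0.51·2.555 = 1.303
Arc 5: start y=0.000, vy=1.303 → t=0.261, apex=0.085, x_land=56.248, impact vy=-1.303
  bounce: vy ← 0.51·1.303 = 0.664
Arc 6: start y=0.000, vy=0.664 → t=0.133, apex=0.022, x_land=57.438, impact vy=-0.664
  bounce: vy ← 0.51·0.664 = 0.339
Arc 7: start y=0.000, vy=0.339 → t=0.068, apex=0.006, x_land=58.046, impact vy=-0.339
  bounce: vy ← 0.51·0.339 = 0.173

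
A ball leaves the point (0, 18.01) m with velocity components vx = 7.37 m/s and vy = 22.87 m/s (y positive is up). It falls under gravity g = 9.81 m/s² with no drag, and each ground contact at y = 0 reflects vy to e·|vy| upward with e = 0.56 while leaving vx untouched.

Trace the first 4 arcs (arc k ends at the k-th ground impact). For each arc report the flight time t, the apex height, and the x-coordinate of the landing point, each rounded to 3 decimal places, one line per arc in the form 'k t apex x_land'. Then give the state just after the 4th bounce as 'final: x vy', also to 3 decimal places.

1 5.349 44.668 39.422
2 3.380 14.008 64.332
3 1.893 4.393 78.281
4 1.060 1.378 86.093
final: 86.093 2.911

Arc 1: start y=18.010, vy=22.870 → t=5.349, apex=44.668, x_land=39.422, impact vy=-29.604
  bounce: vy ← 0.56·29.604 = 16.578
Arc 2: start y=0.000, vy=16.578 → t=3.380, apex=14.008, x_land=64.332, impact vy=-16.578
  bounce: vy ← 0.56·16.578 = 9.284
Arc 3: start y=0.000, vy=9.284 → t=1.893, apex=4.393, x_land=78.281, impact vy=-9.284
  bounce: vy ← 0.56·9.284 = 5.199
Arc 4: start y=0.000, vy=5.199 → t=1.060, apex=1.378, x_land=86.093, impact vy=-5.199
  bounce: vy ← 0.56·5.199 = 2.911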